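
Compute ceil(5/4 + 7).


5/4 = 1.25
1.25 + 7 = 8.25
ceil(8.25) = 9

9


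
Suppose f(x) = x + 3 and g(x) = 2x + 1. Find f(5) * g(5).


f(5) = 8
g(5) = 11
Product = 88

88


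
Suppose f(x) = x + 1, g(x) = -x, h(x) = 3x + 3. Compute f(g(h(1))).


-5


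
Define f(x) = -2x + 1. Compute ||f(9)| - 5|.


f(9) = -17
|-17| = 17
|17 - 5| = 12

12


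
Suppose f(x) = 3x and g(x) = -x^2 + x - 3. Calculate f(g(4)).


g(4) = -15
f(-15) = -45

-45


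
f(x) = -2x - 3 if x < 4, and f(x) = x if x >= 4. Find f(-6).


-6 satisfies x < 4
f(-6) = 9

9


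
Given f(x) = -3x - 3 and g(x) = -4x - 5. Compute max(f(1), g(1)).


-6


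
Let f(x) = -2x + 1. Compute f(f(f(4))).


f(4) = -7
f(-7) = 15
f(15) = -29

-29


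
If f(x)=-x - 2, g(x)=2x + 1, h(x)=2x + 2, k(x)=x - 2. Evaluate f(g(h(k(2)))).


k(2) = 0
h(0) = 2
g(2) = 5
f(5) = -7

-7


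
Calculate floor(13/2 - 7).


13/2 = 6.5
6.5 - 7 = -0.5
floor(-0.5) = -1

-1


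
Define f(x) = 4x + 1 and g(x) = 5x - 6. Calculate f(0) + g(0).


-5


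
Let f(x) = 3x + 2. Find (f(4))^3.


2744


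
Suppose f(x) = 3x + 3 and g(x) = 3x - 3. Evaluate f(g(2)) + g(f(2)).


f(g(2)) = 12
g(f(2)) = 24
Sum = 36

36


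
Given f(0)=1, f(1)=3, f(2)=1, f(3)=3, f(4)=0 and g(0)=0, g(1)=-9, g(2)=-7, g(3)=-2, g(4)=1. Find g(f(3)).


f(3) = 3
g(3) = -2

-2


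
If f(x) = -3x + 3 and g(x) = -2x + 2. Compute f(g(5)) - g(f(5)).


f(g(5)) = 27
g(f(5)) = 26
Difference = 1

1


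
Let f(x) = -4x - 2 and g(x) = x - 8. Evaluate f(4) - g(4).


-14


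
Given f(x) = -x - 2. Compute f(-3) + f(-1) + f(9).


-11


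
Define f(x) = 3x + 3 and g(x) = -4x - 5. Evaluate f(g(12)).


-156


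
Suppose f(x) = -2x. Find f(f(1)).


f(1) = -2
f(-2) = 4

4


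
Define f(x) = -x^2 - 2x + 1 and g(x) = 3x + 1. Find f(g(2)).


g(2) = 7
f(7) = (-1)*(7)^2 - 2*(7) + 1 = -62

-62


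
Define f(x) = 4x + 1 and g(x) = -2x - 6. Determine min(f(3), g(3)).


-12


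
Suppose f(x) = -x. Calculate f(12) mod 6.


0


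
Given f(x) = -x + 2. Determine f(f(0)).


f(0) = 2
f(2) = 0

0


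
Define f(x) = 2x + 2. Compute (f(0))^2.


f(0) = 2
(2)^2 = 4

4


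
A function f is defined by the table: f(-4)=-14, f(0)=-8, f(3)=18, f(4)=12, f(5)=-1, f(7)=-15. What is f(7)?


Reading from the table at x = 7

-15


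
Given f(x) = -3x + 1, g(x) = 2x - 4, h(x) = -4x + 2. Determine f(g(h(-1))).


h(-1) = 6
g(6) = 8
f(8) = -23

-23


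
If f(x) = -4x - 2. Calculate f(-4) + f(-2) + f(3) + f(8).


f(-4) = 14
f(-2) = 6
f(3) = -14
f(8) = -34
Sum = -28

-28


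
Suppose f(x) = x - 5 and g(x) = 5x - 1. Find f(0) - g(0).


f(0) = -5
g(0) = -1
Difference = -4

-4


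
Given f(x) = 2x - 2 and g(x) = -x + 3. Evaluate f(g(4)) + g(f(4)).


f(g(4)) = -4
g(f(4)) = -3
Sum = -7

-7


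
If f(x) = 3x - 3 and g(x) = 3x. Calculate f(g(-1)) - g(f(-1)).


f(g(-1)) = -12
g(f(-1)) = -18
Difference = 6

6


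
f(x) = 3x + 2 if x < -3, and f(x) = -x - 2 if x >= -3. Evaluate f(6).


6 satisfies x >= -3
f(6) = -8

-8


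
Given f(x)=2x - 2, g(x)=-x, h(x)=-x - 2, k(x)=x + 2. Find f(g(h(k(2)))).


10


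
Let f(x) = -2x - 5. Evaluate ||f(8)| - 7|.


f(8) = -21
|-21| = 21
|21 - 7| = 14

14


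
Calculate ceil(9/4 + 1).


9/4 = 2.25
2.25 + 1 = 3.25
ceil(3.25) = 4

4


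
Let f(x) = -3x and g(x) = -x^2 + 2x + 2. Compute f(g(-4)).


g(-4) = -22
f(-22) = 66

66


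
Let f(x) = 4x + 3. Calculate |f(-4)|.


f(-4) = -13
|-13| = 13

13


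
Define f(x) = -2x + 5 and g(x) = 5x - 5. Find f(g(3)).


g(3) = 10
f(10) = -15

-15


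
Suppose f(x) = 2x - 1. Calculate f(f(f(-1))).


f(-1) = -3
f(-3) = -7
f(-7) = -15

-15


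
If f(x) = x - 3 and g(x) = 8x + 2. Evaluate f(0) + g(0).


f(0) = -3
g(0) = 2
Sum = -1

-1


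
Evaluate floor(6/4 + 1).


6/4 = 1.5
1.5 + 1 = 2.5
floor(2.5) = 2

2


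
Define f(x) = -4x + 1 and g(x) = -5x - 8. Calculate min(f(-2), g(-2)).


f(-2) = 9
g(-2) = 2
min = 2

2


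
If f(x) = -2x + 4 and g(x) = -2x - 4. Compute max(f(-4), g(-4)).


12


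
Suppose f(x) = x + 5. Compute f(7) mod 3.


f(7) = 12
12 mod 3 = 0

0


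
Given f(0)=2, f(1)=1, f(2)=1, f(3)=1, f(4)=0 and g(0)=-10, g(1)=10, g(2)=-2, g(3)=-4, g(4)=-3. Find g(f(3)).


f(3) = 1
g(1) = 10

10


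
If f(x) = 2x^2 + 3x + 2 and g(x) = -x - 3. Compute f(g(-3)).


g(-3) = 0
f(0) = 2*(0)^2 + 3*(0) + 2 = 2

2


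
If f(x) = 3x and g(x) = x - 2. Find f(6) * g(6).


f(6) = 18
g(6) = 4
Product = 72

72


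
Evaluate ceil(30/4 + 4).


30/4 = 7.5
7.5 + 4 = 11.5
ceil(11.5) = 12

12


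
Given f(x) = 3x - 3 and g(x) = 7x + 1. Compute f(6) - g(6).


f(6) = 15
g(6) = 43
Difference = -28

-28


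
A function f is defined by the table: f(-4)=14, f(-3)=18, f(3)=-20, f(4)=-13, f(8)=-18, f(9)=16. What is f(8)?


Reading from the table at x = 8

-18


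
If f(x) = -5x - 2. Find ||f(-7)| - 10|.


f(-7) = 33
|33| = 33
|33 - 10| = 23

23


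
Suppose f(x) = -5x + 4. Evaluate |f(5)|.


f(5) = -21
|-21| = 21

21


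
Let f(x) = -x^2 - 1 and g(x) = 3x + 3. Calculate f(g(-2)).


g(-2) = -3
f(-3) = (-1)*(-3)^2 - 1 = -10

-10


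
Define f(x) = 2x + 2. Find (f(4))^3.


f(4) = 10
(10)^3 = 1000

1000


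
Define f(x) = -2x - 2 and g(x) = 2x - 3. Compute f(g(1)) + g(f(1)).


f(g(1)) = 0
g(f(1)) = -11
Sum = -11

-11


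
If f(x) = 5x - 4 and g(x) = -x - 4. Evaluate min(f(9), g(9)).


f(9) = 41
g(9) = -13
min = -13

-13


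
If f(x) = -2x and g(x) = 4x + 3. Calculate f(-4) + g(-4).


f(-4) = 8
g(-4) = -13
Sum = -5

-5


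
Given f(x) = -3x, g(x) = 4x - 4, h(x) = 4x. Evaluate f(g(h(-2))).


h(-2) = -8
g(-8) = -36
f(-36) = 108

108


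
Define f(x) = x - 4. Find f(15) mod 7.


f(15) = 11
11 mod 7 = 4

4


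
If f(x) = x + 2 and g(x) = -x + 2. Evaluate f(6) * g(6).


-32


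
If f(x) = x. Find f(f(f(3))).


3


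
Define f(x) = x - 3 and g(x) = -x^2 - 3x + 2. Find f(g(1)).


g(1) = -2
f(-2) = -5

-5


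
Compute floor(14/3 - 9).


14/3 = 4.6667
4.6667 - 9 = -4.3333
floor(-4.3333) = -5

-5


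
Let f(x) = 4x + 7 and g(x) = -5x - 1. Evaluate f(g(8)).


g(8) = -41
f(-41) = -157

-157


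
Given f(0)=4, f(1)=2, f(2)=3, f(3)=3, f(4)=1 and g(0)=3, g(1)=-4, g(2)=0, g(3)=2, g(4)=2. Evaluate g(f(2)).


f(2) = 3
g(3) = 2

2


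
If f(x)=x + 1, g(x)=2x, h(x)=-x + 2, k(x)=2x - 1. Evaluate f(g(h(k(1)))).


k(1) = 1
h(1) = 1
g(1) = 2
f(2) = 3

3


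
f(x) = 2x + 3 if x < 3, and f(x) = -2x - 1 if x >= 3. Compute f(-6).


-6 satisfies x < 3
f(-6) = -9

-9


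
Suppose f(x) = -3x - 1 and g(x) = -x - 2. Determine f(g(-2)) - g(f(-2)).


6


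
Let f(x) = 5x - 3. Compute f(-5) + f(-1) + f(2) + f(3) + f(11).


f(-5) = -28
f(-1) = -8
f(2) = 7
f(3) = 12
f(11) = 52
Sum = 35

35


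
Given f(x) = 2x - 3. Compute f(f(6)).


f(6) = 9
f(9) = 15

15


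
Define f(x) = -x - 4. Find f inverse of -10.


Solve -x - 4 = -10
x = (-10 + 4) / (-1) = 6

6


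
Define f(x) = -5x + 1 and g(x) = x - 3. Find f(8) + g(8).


-34


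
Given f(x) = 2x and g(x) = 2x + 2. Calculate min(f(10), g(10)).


f(10) = 20
g(10) = 22
min = 20

20


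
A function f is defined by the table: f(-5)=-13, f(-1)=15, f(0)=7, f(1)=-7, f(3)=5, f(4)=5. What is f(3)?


5


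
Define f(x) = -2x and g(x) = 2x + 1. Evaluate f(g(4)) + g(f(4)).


-33


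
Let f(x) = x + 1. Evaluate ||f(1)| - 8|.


f(1) = 2
|2| = 2
|2 - 8| = 6

6


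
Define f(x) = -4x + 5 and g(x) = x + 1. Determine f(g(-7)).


g(-7) = -6
f(-6) = 29

29


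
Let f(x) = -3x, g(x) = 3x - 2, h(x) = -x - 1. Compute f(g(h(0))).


h(0) = -1
g(-1) = -5
f(-5) = 15

15


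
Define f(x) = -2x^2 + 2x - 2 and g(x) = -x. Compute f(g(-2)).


g(-2) = 2
f(2) = (-2)*(2)^2 + 2*(2) - 2 = -6

-6


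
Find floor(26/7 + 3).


26/7 = 3.7143
3.7143 + 3 = 6.7143
floor(6.7143) = 6

6


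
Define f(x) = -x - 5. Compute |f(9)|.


14


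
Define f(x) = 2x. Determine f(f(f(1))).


f(1) = 2
f(2) = 4
f(4) = 8

8


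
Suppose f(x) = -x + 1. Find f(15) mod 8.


f(15) = -14
-14 mod 8 = 2

2


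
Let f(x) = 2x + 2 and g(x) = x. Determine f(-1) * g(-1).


0


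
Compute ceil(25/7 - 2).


25/7 = 3.5714
3.5714 - 2 = 1.5714
ceil(1.5714) = 2

2


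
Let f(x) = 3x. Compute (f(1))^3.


f(1) = 3
(3)^3 = 27

27


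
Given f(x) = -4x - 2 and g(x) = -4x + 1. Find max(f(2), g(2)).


-7


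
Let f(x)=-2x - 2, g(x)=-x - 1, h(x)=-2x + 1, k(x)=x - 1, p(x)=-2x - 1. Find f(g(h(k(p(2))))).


26


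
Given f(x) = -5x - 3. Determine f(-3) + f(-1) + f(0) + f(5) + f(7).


f(-3) = 12
f(-1) = 2
f(0) = -3
f(5) = -28
f(7) = -38
Sum = -55

-55


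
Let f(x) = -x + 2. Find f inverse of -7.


Solve -x + 2 = -7
x = (-7 - 2) / (-1) = 9

9


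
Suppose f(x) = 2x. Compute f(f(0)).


f(0) = 0
f(0) = 0

0


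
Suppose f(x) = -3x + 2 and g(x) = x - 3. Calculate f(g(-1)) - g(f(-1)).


f(g(-1)) = 14
g(f(-1)) = 2
Difference = 12

12


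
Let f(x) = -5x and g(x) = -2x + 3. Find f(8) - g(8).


f(8) = -40
g(8) = -13
Difference = -27

-27


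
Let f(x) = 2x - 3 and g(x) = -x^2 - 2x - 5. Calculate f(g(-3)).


g(-3) = -8
f(-8) = -19

-19


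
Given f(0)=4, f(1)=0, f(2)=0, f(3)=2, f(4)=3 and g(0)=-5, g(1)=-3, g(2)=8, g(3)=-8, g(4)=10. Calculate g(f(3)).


f(3) = 2
g(2) = 8

8


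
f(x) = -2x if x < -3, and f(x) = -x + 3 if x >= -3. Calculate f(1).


1 satisfies x >= -3
f(1) = 2

2


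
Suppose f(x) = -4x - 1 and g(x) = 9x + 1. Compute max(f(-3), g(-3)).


f(-3) = 11
g(-3) = -26
max = 11

11


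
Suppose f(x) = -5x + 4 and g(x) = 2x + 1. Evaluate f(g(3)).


g(3) = 7
f(7) = -31

-31


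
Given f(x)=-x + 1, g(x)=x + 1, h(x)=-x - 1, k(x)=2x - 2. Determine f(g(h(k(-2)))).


k(-2) = -6
h(-6) = 5
g(5) = 6
f(6) = -5

-5


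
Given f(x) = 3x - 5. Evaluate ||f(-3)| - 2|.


f(-3) = -14
|-14| = 14
|14 - 2| = 12

12


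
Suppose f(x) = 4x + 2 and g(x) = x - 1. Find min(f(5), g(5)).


f(5) = 22
g(5) = 4
min = 4

4


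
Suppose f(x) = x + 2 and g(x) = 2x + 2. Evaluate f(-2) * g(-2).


f(-2) = 0
g(-2) = -2
Product = 0

0


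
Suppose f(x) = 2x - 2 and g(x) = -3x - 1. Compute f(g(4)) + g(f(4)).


f(g(4)) = -28
g(f(4)) = -19
Sum = -47

-47


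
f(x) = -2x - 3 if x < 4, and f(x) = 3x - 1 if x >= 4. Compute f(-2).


-2 satisfies x < 4
f(-2) = 1

1


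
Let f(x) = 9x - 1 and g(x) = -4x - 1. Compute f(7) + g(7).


33


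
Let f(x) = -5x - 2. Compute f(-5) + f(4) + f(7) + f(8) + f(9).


-125


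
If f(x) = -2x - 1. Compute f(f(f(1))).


f(1) = -3
f(-3) = 5
f(5) = -11

-11


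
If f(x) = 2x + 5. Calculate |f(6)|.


17


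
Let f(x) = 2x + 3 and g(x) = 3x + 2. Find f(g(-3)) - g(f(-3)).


f(g(-3)) = -11
g(f(-3)) = -7
Difference = -4

-4


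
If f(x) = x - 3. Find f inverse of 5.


8


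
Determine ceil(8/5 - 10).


8/5 = 1.6
1.6 - 10 = -8.4
ceil(-8.4) = -8

-8


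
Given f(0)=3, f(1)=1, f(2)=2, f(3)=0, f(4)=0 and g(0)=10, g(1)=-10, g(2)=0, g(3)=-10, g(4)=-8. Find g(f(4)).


f(4) = 0
g(0) = 10

10


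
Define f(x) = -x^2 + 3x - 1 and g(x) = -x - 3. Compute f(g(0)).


g(0) = -3
f(-3) = (-1)*(-3)^2 + 3*(-3) - 1 = -19

-19


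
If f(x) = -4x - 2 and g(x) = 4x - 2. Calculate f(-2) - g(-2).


f(-2) = 6
g(-2) = -10
Difference = 16

16


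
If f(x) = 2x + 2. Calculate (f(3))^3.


512


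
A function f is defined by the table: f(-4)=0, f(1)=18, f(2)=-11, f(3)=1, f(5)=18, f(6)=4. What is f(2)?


Reading from the table at x = 2

-11


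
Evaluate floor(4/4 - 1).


4/4 = 1
1 - 1 = 0
floor(0) = 0

0


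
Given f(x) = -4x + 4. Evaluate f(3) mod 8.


0


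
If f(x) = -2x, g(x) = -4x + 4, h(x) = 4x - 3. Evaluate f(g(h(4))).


h(4) = 13
g(13) = -48
f(-48) = 96

96


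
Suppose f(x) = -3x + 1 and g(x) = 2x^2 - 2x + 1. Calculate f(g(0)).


g(0) = 1
f(1) = -2

-2


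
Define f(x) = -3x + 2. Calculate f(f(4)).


f(4) = -10
f(-10) = 32

32


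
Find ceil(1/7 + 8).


1/7 = 0.1429
0.1429 + 8 = 8.1429
ceil(8.1429) = 9

9


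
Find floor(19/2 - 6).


19/2 = 9.5
9.5 - 6 = 3.5
floor(3.5) = 3

3


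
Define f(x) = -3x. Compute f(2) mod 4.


f(2) = -6
-6 mod 4 = 2

2


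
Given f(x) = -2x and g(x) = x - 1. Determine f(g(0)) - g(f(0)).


f(g(0)) = 2
g(f(0)) = -1
Difference = 3

3


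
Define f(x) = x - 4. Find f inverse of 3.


7


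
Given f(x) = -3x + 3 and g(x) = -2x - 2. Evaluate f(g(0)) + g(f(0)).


f(g(0)) = 9
g(f(0)) = -8
Sum = 1

1


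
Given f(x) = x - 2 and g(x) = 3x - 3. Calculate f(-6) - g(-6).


f(-6) = -8
g(-6) = -21
Difference = 13

13


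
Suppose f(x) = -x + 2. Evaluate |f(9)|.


f(9) = -7
|-7| = 7

7


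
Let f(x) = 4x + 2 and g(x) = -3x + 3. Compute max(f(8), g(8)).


f(8) = 34
g(8) = -21
max = 34

34


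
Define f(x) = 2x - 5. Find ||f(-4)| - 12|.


f(-4) = -13
|-13| = 13
|13 - 12| = 1

1


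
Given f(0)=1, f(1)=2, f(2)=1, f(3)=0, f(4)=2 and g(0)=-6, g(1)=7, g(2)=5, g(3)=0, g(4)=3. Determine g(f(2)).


f(2) = 1
g(1) = 7

7


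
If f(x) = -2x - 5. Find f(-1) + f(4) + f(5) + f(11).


f(-1) = -3
f(4) = -13
f(5) = -15
f(11) = -27
Sum = -58

-58


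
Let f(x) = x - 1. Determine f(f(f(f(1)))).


f(1) = 0
f(0) = -1
f(-1) = -2
f(-2) = -3

-3


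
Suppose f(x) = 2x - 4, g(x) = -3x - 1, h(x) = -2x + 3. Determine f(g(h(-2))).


h(-2) = 7
g(7) = -22
f(-22) = -48

-48


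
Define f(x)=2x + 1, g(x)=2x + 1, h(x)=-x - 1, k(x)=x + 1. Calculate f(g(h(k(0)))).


k(0) = 1
h(1) = -2
g(-2) = -3
f(-3) = -5

-5


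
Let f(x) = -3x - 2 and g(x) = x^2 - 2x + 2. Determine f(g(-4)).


g(-4) = 26
f(26) = -80

-80


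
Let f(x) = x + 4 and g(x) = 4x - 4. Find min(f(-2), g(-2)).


f(-2) = 2
g(-2) = -12
min = -12

-12


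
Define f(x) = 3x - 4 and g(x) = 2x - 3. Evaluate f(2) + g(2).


3


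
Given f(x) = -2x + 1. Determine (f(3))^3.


f(3) = -5
(-5)^3 = -125

-125


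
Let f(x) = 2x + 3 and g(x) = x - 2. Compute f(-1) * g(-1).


f(-1) = 1
g(-1) = -3
Product = -3

-3


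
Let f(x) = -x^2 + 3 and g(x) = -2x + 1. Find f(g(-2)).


g(-2) = 5
f(5) = (-1)*(5)^2 + 3 = -22

-22


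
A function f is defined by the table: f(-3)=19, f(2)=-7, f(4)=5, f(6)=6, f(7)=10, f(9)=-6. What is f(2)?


Reading from the table at x = 2

-7


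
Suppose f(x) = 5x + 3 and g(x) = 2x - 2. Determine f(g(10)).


g(10) = 18
f(18) = 93

93


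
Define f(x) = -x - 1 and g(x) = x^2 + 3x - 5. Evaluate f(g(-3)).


g(-3) = -5
f(-5) = 4

4


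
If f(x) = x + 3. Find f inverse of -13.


-16


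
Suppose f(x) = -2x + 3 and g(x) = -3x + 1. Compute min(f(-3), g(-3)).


9


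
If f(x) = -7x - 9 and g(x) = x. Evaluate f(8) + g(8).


f(8) = -65
g(8) = 8
Sum = -57

-57


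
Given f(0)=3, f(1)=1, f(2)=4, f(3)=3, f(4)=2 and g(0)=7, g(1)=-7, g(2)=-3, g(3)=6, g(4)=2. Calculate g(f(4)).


-3


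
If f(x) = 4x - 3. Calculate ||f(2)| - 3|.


f(2) = 5
|5| = 5
|5 - 3| = 2

2


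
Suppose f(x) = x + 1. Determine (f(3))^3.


f(3) = 4
(4)^3 = 64

64


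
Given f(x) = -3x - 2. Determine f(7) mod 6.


f(7) = -23
-23 mod 6 = 1

1


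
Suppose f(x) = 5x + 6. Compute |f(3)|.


f(3) = 21
|21| = 21

21


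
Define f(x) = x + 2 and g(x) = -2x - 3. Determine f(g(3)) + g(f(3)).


f(g(3)) = -7
g(f(3)) = -13
Sum = -20

-20


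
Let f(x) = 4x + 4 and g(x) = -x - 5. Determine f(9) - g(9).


54


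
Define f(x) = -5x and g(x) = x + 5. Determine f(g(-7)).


g(-7) = -2
f(-2) = 10

10


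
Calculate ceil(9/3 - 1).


9/3 = 3
3 - 1 = 2
ceil(2) = 2

2


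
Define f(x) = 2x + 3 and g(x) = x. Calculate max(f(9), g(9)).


f(9) = 21
g(9) = 9
max = 21

21


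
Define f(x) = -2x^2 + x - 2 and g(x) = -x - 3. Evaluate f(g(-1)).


g(-1) = -2
f(-2) = (-2)*(-2)^2 + 1*(-2) - 2 = -12

-12


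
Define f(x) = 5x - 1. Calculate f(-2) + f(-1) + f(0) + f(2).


f(-2) = -11
f(-1) = -6
f(0) = -1
f(2) = 9
Sum = -9

-9


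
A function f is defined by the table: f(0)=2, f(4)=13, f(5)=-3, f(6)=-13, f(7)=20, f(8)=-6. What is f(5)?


Reading from the table at x = 5

-3


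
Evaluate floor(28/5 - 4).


28/5 = 5.6
5.6 - 4 = 1.6
floor(1.6) = 1

1


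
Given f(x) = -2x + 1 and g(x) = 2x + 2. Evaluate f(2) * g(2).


-18


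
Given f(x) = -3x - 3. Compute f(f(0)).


6


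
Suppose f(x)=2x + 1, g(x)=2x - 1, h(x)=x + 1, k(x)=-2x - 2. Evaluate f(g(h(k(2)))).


k(2) = -6
h(-6) = -5
g(-5) = -11
f(-11) = -21

-21


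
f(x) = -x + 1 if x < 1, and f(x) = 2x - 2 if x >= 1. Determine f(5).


5 satisfies x >= 1
f(5) = 8

8


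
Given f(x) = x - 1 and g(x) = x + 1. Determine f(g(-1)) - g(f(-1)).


f(g(-1)) = -1
g(f(-1)) = -1
Difference = 0

0


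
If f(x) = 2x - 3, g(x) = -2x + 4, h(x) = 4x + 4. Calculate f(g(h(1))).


h(1) = 8
g(8) = -12
f(-12) = -27

-27


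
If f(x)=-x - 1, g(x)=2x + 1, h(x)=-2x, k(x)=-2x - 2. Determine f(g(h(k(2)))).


k(2) = -6
h(-6) = 12
g(12) = 25
f(25) = -26

-26


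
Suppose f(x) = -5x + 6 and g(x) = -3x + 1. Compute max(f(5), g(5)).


-14


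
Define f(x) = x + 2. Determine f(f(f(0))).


f(0) = 2
f(2) = 4
f(4) = 6

6


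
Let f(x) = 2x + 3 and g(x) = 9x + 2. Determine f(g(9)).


169


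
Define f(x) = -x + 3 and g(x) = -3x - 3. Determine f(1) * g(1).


f(1) = 2
g(1) = -6
Product = -12

-12


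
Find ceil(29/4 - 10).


29/4 = 7.25
7.25 - 10 = -2.75
ceil(-2.75) = -2

-2


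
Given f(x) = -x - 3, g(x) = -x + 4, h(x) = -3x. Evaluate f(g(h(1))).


h(1) = -3
g(-3) = 7
f(7) = -10

-10


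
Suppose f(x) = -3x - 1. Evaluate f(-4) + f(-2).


f(-4) = 11
f(-2) = 5
Sum = 16

16


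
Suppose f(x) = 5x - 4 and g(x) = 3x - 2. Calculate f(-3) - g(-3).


f(-3) = -19
g(-3) = -11
Difference = -8

-8


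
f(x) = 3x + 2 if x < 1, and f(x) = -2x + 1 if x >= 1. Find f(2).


2 satisfies x >= 1
f(2) = -3

-3


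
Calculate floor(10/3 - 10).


10/3 = 3.3333
3.3333 - 10 = -6.6667
floor(-6.6667) = -7

-7


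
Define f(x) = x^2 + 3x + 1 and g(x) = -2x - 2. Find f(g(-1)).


g(-1) = 0
f(0) = 1*(0)^2 + 3*(0) + 1 = 1

1


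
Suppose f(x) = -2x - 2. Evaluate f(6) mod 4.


f(6) = -14
-14 mod 4 = 2

2


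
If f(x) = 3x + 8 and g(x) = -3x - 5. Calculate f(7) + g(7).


3


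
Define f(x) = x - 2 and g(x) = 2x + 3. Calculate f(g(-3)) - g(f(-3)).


2


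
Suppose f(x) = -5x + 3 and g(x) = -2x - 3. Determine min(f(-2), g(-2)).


f(-2) = 13
g(-2) = 1
min = 1

1


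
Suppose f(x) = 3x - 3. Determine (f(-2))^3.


f(-2) = -9
(-9)^3 = -729

-729


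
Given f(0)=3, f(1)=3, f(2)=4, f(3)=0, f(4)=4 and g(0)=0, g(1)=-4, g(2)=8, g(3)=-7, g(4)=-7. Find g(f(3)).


f(3) = 0
g(0) = 0

0


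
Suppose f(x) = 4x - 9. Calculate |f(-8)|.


f(-8) = -41
|-41| = 41

41


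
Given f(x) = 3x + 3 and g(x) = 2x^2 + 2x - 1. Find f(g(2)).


g(2) = 11
f(11) = 36

36


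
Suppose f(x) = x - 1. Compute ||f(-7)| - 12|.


4


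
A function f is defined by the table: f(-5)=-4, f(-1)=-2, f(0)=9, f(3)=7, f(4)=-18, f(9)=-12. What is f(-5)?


Reading from the table at x = -5

-4


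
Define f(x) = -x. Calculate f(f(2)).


f(2) = -2
f(-2) = 2

2


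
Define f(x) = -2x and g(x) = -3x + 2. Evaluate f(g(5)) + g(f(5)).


f(g(5)) = 26
g(f(5)) = 32
Sum = 58

58


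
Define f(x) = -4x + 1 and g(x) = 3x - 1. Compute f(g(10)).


-115


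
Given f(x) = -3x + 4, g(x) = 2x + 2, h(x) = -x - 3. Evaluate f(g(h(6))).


h(6) = -9
g(-9) = -16
f(-16) = 52

52


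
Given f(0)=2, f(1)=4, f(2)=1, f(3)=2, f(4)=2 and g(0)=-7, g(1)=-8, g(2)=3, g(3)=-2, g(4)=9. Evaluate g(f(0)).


f(0) = 2
g(2) = 3

3


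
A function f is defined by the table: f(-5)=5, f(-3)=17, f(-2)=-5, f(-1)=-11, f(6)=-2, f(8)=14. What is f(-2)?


-5


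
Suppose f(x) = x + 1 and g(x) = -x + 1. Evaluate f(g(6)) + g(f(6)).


f(g(6)) = -4
g(f(6)) = -6
Sum = -10

-10


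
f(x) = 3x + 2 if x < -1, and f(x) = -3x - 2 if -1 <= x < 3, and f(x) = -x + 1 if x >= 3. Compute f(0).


0 satisfies -1 <= x < 3
f(0) = -2

-2


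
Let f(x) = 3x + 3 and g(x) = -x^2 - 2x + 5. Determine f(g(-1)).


g(-1) = 6
f(6) = 21

21


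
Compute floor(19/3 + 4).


19/3 = 6.3333
6.3333 + 4 = 10.3333
floor(10.3333) = 10

10


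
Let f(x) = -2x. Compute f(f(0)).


f(0) = 0
f(0) = 0

0


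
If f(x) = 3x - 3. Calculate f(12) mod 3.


f(12) = 33
33 mod 3 = 0

0


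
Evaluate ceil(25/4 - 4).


25/4 = 6.25
6.25 - 4 = 2.25
ceil(2.25) = 3

3


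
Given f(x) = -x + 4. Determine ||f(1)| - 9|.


f(1) = 3
|3| = 3
|3 - 9| = 6

6


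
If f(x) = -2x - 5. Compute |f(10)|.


25


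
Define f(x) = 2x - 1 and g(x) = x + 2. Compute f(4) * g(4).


f(4) = 7
g(4) = 6
Product = 42

42


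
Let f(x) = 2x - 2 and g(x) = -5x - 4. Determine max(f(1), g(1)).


f(1) = 0
g(1) = -9
max = 0

0


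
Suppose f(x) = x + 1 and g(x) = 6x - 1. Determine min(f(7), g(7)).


f(7) = 8
g(7) = 41
min = 8

8


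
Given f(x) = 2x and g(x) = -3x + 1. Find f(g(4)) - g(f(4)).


f(g(4)) = -22
g(f(4)) = -23
Difference = 1

1


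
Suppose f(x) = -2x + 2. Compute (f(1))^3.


f(1) = 0
(0)^3 = 0

0


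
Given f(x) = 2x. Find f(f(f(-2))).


f(-2) = -4
f(-4) = -8
f(-8) = -16

-16


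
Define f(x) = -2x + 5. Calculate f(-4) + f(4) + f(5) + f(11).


f(-4) = 13
f(4) = -3
f(5) = -5
f(11) = -17
Sum = -12

-12


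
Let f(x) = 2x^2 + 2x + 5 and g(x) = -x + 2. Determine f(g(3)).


g(3) = -1
f(-1) = 2*(-1)^2 + 2*(-1) + 5 = 5

5


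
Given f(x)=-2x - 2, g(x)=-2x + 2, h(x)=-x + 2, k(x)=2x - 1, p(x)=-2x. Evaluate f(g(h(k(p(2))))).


38


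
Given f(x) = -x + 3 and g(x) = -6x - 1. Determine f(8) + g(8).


f(8) = -5
g(8) = -49
Sum = -54

-54


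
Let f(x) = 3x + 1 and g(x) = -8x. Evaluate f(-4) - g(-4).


f(-4) = -11
g(-4) = 32
Difference = -43

-43


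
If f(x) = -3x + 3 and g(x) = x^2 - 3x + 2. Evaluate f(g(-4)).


-87


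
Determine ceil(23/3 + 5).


23/3 = 7.6667
7.6667 + 5 = 12.6667
ceil(12.6667) = 13

13


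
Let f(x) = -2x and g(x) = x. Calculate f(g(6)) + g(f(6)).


f(g(6)) = -12
g(f(6)) = -12
Sum = -24

-24


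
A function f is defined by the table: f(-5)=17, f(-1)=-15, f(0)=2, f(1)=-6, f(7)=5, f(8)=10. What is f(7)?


5


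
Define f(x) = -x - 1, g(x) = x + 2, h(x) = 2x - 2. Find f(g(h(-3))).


h(-3) = -8
g(-8) = -6
f(-6) = 5

5


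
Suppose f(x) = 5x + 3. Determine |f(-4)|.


f(-4) = -17
|-17| = 17

17


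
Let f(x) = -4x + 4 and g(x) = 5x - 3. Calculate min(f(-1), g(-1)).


f(-1) = 8
g(-1) = -8
min = -8

-8


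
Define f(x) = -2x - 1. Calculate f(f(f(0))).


-3


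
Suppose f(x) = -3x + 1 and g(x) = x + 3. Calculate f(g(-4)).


4


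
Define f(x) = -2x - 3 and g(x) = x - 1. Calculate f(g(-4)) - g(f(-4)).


3


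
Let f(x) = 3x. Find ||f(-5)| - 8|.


7


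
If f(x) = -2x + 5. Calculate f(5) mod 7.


f(5) = -5
-5 mod 7 = 2

2


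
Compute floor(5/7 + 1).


5/7 = 0.7143
0.7143 + 1 = 1.7143
floor(1.7143) = 1

1


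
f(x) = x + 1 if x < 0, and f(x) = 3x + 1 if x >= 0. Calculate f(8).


25


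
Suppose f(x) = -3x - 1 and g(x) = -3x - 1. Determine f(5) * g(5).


f(5) = -16
g(5) = -16
Product = 256

256


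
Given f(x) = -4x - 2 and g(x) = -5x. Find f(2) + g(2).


f(2) = -10
g(2) = -10
Sum = -20

-20


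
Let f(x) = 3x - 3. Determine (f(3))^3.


f(3) = 6
(6)^3 = 216

216


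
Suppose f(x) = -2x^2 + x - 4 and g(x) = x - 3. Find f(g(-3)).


g(-3) = -6
f(-6) = (-2)*(-6)^2 + 1*(-6) - 4 = -82

-82


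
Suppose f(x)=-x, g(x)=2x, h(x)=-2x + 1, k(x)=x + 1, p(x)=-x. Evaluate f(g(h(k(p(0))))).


p(0) = 0
k(0) = 1
h(1) = -1
g(-1) = -2
f(-2) = 2

2


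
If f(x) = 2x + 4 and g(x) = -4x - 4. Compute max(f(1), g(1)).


f(1) = 6
g(1) = -8
max = 6

6


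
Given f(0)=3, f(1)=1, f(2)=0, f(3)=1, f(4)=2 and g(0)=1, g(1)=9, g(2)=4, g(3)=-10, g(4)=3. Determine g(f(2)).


f(2) = 0
g(0) = 1

1


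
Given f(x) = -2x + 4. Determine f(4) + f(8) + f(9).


f(4) = -4
f(8) = -12
f(9) = -14
Sum = -30

-30


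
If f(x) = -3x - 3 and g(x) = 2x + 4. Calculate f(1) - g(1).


f(1) = -6
g(1) = 6
Difference = -12

-12


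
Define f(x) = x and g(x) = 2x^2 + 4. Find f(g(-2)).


g(-2) = 12
f(12) = 12

12


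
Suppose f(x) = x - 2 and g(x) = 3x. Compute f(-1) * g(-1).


9


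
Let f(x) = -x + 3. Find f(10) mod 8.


f(10) = -7
-7 mod 8 = 1

1


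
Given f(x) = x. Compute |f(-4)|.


4


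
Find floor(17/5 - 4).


17/5 = 3.4
3.4 - 4 = -0.6
floor(-0.6) = -1

-1


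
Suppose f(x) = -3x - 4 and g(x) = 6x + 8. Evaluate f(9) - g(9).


f(9) = -31
g(9) = 62
Difference = -93

-93


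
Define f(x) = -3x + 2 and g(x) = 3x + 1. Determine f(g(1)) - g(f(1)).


-8


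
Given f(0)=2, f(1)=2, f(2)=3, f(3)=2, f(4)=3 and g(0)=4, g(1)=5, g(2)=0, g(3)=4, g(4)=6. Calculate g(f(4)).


f(4) = 3
g(3) = 4

4


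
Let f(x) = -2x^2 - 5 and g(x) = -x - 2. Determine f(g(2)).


g(2) = -4
f(-4) = (-2)*(-4)^2 - 5 = -37

-37


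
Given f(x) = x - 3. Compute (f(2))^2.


f(2) = -1
(-1)^2 = 1

1


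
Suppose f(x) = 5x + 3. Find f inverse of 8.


Solve 5x + 3 = 8
x = (8 - 3) / 5 = 1

1


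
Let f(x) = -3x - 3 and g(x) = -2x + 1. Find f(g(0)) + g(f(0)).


1


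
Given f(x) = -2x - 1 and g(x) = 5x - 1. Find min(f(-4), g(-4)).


f(-4) = 7
g(-4) = -21
min = -21

-21


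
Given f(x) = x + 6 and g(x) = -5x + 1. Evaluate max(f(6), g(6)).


f(6) = 12
g(6) = -29
max = 12

12


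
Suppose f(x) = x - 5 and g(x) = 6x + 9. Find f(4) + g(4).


32


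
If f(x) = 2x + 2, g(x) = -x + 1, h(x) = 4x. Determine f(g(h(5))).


h(5) = 20
g(20) = -19
f(-19) = -36

-36


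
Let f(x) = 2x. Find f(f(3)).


12


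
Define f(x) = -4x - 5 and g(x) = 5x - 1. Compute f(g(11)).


g(11) = 54
f(54) = -221

-221


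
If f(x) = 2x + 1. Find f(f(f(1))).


f(1) = 3
f(3) = 7
f(7) = 15

15


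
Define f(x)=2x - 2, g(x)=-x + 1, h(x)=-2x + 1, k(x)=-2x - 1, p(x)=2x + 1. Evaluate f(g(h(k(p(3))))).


p(3) = 7
k(7) = -15
h(-15) = 31
g(31) = -30
f(-30) = -62

-62


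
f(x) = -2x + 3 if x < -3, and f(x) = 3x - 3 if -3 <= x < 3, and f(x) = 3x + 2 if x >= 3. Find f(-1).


-6


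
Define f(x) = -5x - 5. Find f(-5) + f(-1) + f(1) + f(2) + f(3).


f(-5) = 20
f(-1) = 0
f(1) = -10
f(2) = -15
f(3) = -20
Sum = -25

-25


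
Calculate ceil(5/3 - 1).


5/3 = 1.6667
1.6667 - 1 = 0.6667
ceil(0.6667) = 1

1


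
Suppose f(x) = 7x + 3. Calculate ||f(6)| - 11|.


34


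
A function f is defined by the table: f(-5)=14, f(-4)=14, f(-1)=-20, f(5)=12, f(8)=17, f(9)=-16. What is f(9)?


-16


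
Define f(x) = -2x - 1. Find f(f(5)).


f(5) = -11
f(-11) = 21

21


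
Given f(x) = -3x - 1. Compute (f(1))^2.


16


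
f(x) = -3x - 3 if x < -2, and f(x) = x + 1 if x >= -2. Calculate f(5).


5 satisfies x >= -2
f(5) = 6

6


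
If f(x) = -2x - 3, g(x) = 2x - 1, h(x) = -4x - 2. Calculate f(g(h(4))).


71


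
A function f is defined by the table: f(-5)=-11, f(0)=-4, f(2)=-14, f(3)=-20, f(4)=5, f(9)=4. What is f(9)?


Reading from the table at x = 9

4


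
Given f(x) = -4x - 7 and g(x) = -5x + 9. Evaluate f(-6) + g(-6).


f(-6) = 17
g(-6) = 39
Sum = 56

56


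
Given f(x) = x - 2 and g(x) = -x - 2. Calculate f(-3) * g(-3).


-5


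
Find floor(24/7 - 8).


24/7 = 3.4286
3.4286 - 8 = -4.5714
floor(-4.5714) = -5

-5


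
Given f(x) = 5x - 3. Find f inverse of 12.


3


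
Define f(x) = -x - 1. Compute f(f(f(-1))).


0


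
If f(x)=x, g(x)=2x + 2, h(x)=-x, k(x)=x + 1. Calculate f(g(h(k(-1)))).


k(-1) = 0
h(0) = 0
g(0) = 2
f(2) = 2

2


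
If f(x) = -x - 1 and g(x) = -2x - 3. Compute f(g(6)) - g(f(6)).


f(g(6)) = 14
g(f(6)) = 11
Difference = 3

3


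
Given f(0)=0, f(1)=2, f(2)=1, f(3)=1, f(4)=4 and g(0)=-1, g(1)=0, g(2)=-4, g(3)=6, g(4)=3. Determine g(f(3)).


0


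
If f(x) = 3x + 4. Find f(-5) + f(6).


f(-5) = -11
f(6) = 22
Sum = 11

11


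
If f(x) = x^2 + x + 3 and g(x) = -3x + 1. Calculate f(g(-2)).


g(-2) = 7
f(7) = 1*(7)^2 + 1*(7) + 3 = 59

59


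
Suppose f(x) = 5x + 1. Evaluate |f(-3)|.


f(-3) = -14
|-14| = 14

14


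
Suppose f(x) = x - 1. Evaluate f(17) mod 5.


f(17) = 16
16 mod 5 = 1

1


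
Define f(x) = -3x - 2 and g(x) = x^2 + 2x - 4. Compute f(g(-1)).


13


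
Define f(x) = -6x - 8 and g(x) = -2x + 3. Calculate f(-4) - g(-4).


f(-4) = 16
g(-4) = 11
Difference = 5

5


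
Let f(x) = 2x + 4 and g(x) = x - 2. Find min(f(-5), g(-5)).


f(-5) = -6
g(-5) = -7
min = -7

-7


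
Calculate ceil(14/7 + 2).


14/7 = 2
2 + 2 = 4
ceil(4) = 4

4


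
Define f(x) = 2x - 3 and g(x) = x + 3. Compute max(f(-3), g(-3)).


f(-3) = -9
g(-3) = 0
max = 0

0


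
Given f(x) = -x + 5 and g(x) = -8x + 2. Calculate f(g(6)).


g(6) = -46
f(-46) = 51

51


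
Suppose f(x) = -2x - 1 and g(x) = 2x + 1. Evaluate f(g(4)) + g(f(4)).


f(g(4)) = -19
g(f(4)) = -17
Sum = -36

-36


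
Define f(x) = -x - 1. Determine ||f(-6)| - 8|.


f(-6) = 5
|5| = 5
|5 - 8| = 3

3


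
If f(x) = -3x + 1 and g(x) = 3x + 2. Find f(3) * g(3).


f(3) = -8
g(3) = 11
Product = -88

-88


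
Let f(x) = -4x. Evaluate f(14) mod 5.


f(14) = -56
-56 mod 5 = 4

4


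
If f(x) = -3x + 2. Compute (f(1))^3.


f(1) = -1
(-1)^3 = -1

-1


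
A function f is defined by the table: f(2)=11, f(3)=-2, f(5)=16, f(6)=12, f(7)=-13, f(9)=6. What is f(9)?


Reading from the table at x = 9

6


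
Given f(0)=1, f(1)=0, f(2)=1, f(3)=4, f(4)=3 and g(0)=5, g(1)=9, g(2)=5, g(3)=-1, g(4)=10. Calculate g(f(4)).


f(4) = 3
g(3) = -1

-1


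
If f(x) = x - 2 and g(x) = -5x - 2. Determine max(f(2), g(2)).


f(2) = 0
g(2) = -12
max = 0

0


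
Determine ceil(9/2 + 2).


9/2 = 4.5
4.5 + 2 = 6.5
ceil(6.5) = 7

7


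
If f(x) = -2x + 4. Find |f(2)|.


0


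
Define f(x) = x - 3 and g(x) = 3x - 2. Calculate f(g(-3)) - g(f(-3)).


f(g(-3)) = -14
g(f(-3)) = -20
Difference = 6

6


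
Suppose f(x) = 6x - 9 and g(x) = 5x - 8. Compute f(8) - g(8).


f(8) = 39
g(8) = 32
Difference = 7

7


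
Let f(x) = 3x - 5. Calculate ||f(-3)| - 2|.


f(-3) = -14
|-14| = 14
|14 - 2| = 12

12


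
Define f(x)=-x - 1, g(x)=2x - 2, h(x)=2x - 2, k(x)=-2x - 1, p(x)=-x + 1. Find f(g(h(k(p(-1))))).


p(-1) = 2
k(2) = -5
h(-5) = -12
g(-12) = -26
f(-26) = 25

25


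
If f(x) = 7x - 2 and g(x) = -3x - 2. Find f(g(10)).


g(10) = -32
f(-32) = -226

-226


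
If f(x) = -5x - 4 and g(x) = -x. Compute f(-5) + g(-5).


f(-5) = 21
g(-5) = 5
Sum = 26

26


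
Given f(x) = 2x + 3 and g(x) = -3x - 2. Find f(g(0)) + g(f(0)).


f(g(0)) = -1
g(f(0)) = -11
Sum = -12

-12


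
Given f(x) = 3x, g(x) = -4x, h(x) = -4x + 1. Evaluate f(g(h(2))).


h(2) = -7
g(-7) = 28
f(28) = 84

84


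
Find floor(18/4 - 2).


2


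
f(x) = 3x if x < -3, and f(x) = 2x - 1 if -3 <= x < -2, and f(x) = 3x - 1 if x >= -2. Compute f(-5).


-5 satisfies x < -3
f(-5) = -15

-15


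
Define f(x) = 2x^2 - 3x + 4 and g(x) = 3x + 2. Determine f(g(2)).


g(2) = 8
f(8) = 2*(8)^2 - 3*(8) + 4 = 108

108


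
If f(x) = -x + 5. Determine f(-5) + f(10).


f(-5) = 10
f(10) = -5
Sum = 5

5


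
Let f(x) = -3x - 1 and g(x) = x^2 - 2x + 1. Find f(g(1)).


g(1) = 0
f(0) = -1

-1


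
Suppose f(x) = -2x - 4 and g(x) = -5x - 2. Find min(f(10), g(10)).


f(10) = -24
g(10) = -52
min = -52

-52


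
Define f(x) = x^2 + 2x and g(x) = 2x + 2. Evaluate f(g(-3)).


g(-3) = -4
f(-4) = 1*(-4)^2 + 2*(-4) = 8

8


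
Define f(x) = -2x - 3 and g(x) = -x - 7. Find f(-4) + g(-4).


2


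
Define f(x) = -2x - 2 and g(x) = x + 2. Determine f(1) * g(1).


f(1) = -4
g(1) = 3
Product = -12

-12


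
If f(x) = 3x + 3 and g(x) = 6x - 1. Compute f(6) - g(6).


f(6) = 21
g(6) = 35
Difference = -14

-14


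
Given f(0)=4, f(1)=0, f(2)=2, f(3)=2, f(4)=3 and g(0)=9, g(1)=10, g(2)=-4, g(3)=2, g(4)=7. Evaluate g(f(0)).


f(0) = 4
g(4) = 7

7


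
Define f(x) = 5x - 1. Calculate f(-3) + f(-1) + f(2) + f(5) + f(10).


60


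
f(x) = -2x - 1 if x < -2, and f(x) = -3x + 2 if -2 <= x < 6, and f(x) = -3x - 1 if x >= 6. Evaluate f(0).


0 satisfies -2 <= x < 6
f(0) = 2

2


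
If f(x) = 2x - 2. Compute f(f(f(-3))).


f(-3) = -8
f(-8) = -18
f(-18) = -38

-38


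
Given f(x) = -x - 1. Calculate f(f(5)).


5


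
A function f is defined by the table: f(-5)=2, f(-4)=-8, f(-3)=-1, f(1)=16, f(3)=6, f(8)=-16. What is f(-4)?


Reading from the table at x = -4

-8


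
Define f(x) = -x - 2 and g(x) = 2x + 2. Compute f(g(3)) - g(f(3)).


f(g(3)) = -10
g(f(3)) = -8
Difference = -2

-2


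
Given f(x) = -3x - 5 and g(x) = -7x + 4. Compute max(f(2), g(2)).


-10


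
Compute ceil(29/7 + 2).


29/7 = 4.1429
4.1429 + 2 = 6.1429
ceil(6.1429) = 7

7


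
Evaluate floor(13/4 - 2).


13/4 = 3.25
3.25 - 2 = 1.25
floor(1.25) = 1

1


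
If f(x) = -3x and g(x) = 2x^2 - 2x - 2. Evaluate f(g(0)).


g(0) = -2
f(-2) = 6

6


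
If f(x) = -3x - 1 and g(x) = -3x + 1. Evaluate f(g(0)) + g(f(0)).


f(g(0)) = -4
g(f(0)) = 4
Sum = 0

0


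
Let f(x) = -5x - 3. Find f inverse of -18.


Solve -5x - 3 = -18
x = (-18 + 3) / (-5) = 3

3


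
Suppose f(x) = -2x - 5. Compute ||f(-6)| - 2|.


f(-6) = 7
|7| = 7
|7 - 2| = 5

5


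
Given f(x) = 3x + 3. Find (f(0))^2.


f(0) = 3
(3)^2 = 9

9


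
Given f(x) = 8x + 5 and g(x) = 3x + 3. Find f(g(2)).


77


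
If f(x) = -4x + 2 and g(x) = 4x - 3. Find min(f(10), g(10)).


f(10) = -38
g(10) = 37
min = -38

-38


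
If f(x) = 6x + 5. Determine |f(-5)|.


f(-5) = -25
|-25| = 25

25


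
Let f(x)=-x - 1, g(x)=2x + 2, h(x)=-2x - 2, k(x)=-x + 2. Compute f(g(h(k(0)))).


k(0) = 2
h(2) = -6
g(-6) = -10
f(-10) = 9

9


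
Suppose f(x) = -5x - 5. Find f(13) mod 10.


f(13) = -70
-70 mod 10 = 0

0


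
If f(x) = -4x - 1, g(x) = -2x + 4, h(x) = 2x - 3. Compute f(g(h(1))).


h(1) = -1
g(-1) = 6
f(6) = -25

-25


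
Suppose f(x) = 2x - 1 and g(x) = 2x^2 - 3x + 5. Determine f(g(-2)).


g(-2) = 19
f(19) = 37

37


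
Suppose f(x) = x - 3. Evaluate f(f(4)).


f(4) = 1
f(1) = -2

-2


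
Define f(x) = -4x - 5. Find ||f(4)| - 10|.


f(4) = -21
|-21| = 21
|21 - 10| = 11

11


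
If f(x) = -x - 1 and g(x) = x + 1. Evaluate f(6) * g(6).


f(6) = -7
g(6) = 7
Product = -49

-49


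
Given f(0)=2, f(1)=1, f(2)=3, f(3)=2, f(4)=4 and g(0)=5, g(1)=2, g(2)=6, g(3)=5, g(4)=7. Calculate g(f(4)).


f(4) = 4
g(4) = 7

7


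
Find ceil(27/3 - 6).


27/3 = 9
9 - 6 = 3
ceil(3) = 3

3


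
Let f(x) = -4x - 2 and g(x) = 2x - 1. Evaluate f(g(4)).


g(4) = 7
f(7) = -30

-30


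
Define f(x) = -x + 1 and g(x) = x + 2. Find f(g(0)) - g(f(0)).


f(g(0)) = -1
g(f(0)) = 3
Difference = -4

-4


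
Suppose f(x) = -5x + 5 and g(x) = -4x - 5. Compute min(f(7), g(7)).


f(7) = -30
g(7) = -33
min = -33

-33


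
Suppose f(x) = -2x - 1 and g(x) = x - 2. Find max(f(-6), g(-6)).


f(-6) = 11
g(-6) = -8
max = 11

11


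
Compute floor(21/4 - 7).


21/4 = 5.25
5.25 - 7 = -1.75
floor(-1.75) = -2

-2


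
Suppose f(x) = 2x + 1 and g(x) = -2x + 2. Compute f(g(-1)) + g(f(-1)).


f(g(-1)) = 9
g(f(-1)) = 4
Sum = 13

13


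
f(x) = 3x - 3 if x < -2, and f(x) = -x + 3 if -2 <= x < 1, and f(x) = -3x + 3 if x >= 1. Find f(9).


9 satisfies x >= 1
f(9) = -24

-24


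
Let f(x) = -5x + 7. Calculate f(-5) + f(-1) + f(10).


f(-5) = 32
f(-1) = 12
f(10) = -43
Sum = 1

1


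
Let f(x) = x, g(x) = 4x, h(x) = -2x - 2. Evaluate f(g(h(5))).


h(5) = -12
g(-12) = -48
f(-48) = -48

-48


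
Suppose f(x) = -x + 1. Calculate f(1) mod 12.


f(1) = 0
0 mod 12 = 0

0


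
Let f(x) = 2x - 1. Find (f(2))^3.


f(2) = 3
(3)^3 = 27

27


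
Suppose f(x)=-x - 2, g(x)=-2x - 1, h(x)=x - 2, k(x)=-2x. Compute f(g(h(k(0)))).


-5


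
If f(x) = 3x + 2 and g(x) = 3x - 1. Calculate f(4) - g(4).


f(4) = 14
g(4) = 11
Difference = 3

3


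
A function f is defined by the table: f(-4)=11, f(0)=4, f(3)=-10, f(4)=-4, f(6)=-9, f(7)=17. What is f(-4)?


Reading from the table at x = -4

11


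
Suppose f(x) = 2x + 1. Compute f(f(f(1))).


15


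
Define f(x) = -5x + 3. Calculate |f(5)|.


f(5) = -22
|-22| = 22

22


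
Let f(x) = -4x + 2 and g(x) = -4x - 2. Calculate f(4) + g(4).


f(4) = -14
g(4) = -18
Sum = -32

-32


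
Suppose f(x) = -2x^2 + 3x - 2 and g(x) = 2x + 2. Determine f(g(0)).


g(0) = 2
f(2) = (-2)*(2)^2 + 3*(2) - 2 = -4

-4


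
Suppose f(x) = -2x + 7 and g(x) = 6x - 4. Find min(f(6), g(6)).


f(6) = -5
g(6) = 32
min = -5

-5


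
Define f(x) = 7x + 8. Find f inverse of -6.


-2


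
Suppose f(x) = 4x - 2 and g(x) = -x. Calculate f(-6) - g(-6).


f(-6) = -26
g(-6) = 6
Difference = -32

-32


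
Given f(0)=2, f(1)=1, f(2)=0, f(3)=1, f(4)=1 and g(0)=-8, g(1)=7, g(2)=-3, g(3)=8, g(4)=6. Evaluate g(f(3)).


f(3) = 1
g(1) = 7

7


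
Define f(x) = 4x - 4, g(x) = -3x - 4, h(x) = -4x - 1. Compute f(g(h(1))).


40


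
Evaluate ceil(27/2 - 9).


27/2 = 13.5
13.5 - 9 = 4.5
ceil(4.5) = 5

5


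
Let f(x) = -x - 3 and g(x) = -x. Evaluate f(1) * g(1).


f(1) = -4
g(1) = -1
Product = 4

4


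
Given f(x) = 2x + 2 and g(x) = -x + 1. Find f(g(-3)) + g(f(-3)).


f(g(-3)) = 10
g(f(-3)) = 5
Sum = 15

15


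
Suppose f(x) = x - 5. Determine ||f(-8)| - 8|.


f(-8) = -13
|-13| = 13
|13 - 8| = 5

5


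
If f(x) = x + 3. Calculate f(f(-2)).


f(-2) = 1
f(1) = 4

4


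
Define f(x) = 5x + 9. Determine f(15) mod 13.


f(15) = 84
84 mod 13 = 6

6


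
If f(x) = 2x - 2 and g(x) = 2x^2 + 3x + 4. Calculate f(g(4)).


g(4) = 48
f(48) = 94

94


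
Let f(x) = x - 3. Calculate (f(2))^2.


f(2) = -1
(-1)^2 = 1

1


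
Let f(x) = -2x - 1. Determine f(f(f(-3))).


f(-3) = 5
f(5) = -11
f(-11) = 21

21


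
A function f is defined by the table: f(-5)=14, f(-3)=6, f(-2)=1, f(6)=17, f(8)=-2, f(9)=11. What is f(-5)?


Reading from the table at x = -5

14


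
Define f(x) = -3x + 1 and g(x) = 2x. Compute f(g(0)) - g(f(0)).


f(g(0)) = 1
g(f(0)) = 2
Difference = -1

-1


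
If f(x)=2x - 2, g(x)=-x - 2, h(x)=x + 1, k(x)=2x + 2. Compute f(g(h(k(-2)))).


k(-2) = -2
h(-2) = -1
g(-1) = -1
f(-1) = -4

-4


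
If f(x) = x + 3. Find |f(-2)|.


f(-2) = 1
|1| = 1

1


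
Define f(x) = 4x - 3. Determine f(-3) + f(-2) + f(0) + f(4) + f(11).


25
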